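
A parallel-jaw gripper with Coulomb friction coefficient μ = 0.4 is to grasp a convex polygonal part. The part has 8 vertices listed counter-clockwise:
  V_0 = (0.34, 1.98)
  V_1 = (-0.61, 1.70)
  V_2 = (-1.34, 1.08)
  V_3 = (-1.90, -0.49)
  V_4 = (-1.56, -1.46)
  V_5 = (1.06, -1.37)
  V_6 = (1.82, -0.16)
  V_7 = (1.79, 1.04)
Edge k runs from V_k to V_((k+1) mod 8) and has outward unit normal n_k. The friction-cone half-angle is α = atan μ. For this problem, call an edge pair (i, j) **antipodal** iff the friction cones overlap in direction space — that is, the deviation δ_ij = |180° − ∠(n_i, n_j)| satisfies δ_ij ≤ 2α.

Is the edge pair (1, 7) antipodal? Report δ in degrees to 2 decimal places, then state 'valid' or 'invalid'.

α = atan 0.4 = 21.80°;  2α = 43.60°
edge 1: e_1 = (-0.73, -0.62);  n_1 = (-0.6473, +0.7622)
edge 7: e_7 = (-1.45, +0.94);  n_7 = (+0.5440, +0.8391)
∠(n_1, n_7) = 73.30°
δ = |180° − 73.30°| = 106.70°
106.70° > 2α = 43.60°  →  invalid

δ = 106.70°, invalid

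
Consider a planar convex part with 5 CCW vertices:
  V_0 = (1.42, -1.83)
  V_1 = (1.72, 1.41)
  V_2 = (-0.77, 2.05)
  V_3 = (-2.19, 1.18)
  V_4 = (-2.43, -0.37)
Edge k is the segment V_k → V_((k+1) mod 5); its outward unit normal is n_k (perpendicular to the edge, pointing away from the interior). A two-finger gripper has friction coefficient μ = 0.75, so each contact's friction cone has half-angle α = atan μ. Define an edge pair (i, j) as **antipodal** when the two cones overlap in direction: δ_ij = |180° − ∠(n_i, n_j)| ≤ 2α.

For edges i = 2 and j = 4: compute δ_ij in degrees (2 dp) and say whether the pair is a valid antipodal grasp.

δ = 52.26°, valid

α = atan 0.75 = 36.87°;  2α = 73.74°
edge 2: e_2 = (-1.42, -0.87);  n_2 = (-0.5224, +0.8527)
edge 4: e_4 = (+3.85, -1.46);  n_4 = (-0.3546, -0.9350)
∠(n_2, n_4) = 127.74°
δ = |180° − 127.74°| = 52.26°
52.26° ≤ 2α = 73.74°  →  valid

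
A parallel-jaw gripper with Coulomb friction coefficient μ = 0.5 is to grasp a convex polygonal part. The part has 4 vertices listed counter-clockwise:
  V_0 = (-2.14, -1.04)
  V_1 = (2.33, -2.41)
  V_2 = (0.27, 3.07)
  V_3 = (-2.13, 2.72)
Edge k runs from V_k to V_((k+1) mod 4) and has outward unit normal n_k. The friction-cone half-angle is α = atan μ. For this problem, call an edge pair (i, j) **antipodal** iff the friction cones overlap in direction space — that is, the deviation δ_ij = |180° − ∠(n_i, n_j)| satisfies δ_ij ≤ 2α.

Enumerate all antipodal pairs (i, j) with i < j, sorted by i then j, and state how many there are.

α = atan 0.5 = 26.57°;  2α = 53.13°
n_0 = (-0.2930, -0.9561)
n_1 = (+0.9360, +0.3519)
n_2 = (-0.1443, +0.9895)
n_3 = (-1.0000, +0.0027)
  (0,1): δ = 52.36°  ✓
  (0,2): δ = 25.34°  ✓
  (0,3): δ = 106.89°  ·
  (1,2): δ = 102.30°  ·
  (1,3): δ = 20.75°  ✓
  (2,3): δ = 98.45°  ·
antipodal pairs: 3

count = 3; pairs: (0,1), (0,2), (1,3)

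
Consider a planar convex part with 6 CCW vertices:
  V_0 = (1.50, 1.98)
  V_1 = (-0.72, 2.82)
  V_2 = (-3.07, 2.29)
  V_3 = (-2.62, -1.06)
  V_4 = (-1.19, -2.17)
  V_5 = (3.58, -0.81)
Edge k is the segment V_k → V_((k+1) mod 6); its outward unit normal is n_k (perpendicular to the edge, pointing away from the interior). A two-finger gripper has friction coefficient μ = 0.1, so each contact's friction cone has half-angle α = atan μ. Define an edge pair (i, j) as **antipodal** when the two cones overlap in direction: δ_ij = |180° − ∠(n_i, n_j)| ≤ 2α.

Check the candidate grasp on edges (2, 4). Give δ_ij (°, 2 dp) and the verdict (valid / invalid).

δ = 81.74°, invalid

α = atan 0.1 = 5.71°;  2α = 11.42°
edge 2: e_2 = (+0.45, -3.35);  n_2 = (-0.9911, -0.1331)
edge 4: e_4 = (+4.77, +1.36);  n_4 = (+0.2742, -0.9617)
∠(n_2, n_4) = 98.26°
δ = |180° − 98.26°| = 81.74°
81.74° > 2α = 11.42°  →  invalid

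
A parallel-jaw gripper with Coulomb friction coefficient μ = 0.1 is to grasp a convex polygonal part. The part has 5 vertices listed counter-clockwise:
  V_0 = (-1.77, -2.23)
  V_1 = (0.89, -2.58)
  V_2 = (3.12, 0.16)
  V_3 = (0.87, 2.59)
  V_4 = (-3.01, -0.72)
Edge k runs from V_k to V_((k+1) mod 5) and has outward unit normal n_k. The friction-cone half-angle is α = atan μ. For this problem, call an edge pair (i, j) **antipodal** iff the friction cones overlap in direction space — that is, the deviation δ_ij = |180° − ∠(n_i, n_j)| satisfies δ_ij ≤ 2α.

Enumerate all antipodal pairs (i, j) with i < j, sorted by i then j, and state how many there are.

count = 2; pairs: (1,3), (2,4)

α = atan 0.1 = 5.71°;  2α = 11.42°
n_0 = (-0.1305, -0.9915)
n_1 = (+0.7756, -0.6312)
n_2 = (+0.7338, +0.6794)
n_3 = (-0.6490, +0.7608)
n_4 = (-0.7728, -0.6346)
  (0,1): δ = 121.65°  ·
  (0,2): δ = 39.71°  ·
  (0,3): δ = 47.96°  ·
  (0,4): δ = 136.89°  ·
  (1,2): δ = 98.06°  ·
  (1,3): δ = 10.39°  ✓
  (1,4): δ = 78.53°  ·
  (2,3): δ = 92.33°  ·
  (2,4): δ = 3.40°  ✓
  (3,4): δ = 91.07°  ·
antipodal pairs: 2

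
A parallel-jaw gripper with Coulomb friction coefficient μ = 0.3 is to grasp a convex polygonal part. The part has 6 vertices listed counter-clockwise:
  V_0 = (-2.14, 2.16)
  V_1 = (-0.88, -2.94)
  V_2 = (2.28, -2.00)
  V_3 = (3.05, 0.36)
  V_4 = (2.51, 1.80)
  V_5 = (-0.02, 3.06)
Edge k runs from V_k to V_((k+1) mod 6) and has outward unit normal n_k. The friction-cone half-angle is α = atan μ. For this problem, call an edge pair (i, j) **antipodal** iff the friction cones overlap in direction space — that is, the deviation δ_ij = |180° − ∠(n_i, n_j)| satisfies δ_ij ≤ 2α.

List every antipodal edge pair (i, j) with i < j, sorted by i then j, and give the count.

count = 3; pairs: (0,2), (0,3), (1,5)

α = atan 0.3 = 16.70°;  2α = 33.40°
n_0 = (-0.9708, -0.2398)
n_1 = (+0.2851, -0.9585)
n_2 = (+0.9507, -0.3102)
n_3 = (+0.9363, +0.3511)
n_4 = (+0.4458, +0.8951)
n_5 = (-0.3908, +0.9205)
  (0,1): δ = 87.31°  ·
  (0,2): δ = 31.95°  ✓
  (0,3): δ = 6.68°  ✓
  (0,4): δ = 49.65°  ·
  (0,5): δ = 99.13°  ·
  (1,2): δ = 124.64°  ·
  (1,3): δ = 86.01°  ·
  (1,4): δ = 43.04°  ·
  (1,5): δ = 6.44°  ✓
  (2,3): δ = 141.37°  ·
  (2,4): δ = 98.40°  ·
  (2,5): δ = 48.93°  ·
  (3,4): δ = 137.03°  ·
  (3,5): δ = 87.55°  ·
  (4,5): δ = 130.52°  ·
antipodal pairs: 3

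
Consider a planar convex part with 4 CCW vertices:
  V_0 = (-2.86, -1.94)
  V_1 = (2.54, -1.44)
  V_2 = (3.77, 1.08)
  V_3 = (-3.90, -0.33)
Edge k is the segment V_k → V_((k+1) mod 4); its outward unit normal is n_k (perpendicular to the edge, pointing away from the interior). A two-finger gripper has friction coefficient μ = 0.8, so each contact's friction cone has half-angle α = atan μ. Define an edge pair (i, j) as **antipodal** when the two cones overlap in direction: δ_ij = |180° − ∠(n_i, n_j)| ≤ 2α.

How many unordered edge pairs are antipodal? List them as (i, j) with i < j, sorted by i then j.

count = 4; pairs: (0,2), (1,2), (1,3), (2,3)

α = atan 0.8 = 38.66°;  2α = 77.32°
n_0 = (+0.0922, -0.9957)
n_1 = (+0.8987, -0.4386)
n_2 = (-0.1808, +0.9835)
n_3 = (-0.8400, -0.5426)
  (0,1): δ = 121.31°  ·
  (0,2): δ = 5.13°  ✓
  (0,3): δ = 117.57°  ·
  (1,2): δ = 53.57°  ✓
  (1,3): δ = 58.88°  ✓
  (2,3): δ = 67.56°  ✓
antipodal pairs: 4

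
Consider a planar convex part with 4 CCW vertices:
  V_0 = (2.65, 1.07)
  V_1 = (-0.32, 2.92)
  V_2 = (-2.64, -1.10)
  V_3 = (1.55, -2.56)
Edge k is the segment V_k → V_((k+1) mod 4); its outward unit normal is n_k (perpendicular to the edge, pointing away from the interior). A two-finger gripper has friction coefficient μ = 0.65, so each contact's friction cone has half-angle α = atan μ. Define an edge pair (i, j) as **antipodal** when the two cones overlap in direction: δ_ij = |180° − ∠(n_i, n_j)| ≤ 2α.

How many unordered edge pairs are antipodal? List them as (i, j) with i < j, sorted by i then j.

count = 2; pairs: (0,2), (1,3)

α = atan 0.65 = 33.02°;  2α = 66.05°
n_0 = (+0.5287, +0.8488)
n_1 = (-0.8661, +0.4998)
n_2 = (-0.3290, -0.9443)
n_3 = (+0.9570, -0.2900)
  (0,1): δ = 88.07°  ·
  (0,2): δ = 12.71°  ✓
  (0,3): δ = 105.06°  ·
  (1,2): δ = 79.22°  ·
  (1,3): δ = 13.13°  ✓
  (2,3): δ = 87.65°  ·
antipodal pairs: 2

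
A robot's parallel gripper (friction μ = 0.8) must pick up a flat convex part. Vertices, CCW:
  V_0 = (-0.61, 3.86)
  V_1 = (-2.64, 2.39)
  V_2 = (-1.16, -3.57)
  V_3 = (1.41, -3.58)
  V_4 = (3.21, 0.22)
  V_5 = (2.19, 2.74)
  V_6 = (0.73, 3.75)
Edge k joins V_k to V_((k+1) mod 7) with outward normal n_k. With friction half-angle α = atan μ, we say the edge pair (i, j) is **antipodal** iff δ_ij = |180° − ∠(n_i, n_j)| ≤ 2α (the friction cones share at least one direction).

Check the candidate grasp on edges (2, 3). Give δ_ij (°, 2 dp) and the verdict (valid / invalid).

δ = 115.12°, invalid

α = atan 0.8 = 38.66°;  2α = 77.32°
edge 2: e_2 = (+2.57, -0.01);  n_2 = (-0.0039, -1.0000)
edge 3: e_3 = (+1.80, +3.80);  n_3 = (+0.9037, -0.4281)
∠(n_2, n_3) = 64.88°
δ = |180° − 64.88°| = 115.12°
115.12° > 2α = 77.32°  →  invalid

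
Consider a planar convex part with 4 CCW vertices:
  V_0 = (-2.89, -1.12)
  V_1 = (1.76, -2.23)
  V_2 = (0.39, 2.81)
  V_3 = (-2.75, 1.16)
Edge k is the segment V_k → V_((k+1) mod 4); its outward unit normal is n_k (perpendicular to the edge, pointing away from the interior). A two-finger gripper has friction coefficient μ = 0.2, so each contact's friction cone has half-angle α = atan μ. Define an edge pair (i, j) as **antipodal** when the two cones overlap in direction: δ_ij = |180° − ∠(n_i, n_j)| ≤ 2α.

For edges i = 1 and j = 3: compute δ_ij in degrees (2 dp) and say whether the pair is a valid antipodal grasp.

δ = 18.72°, valid

α = atan 0.2 = 11.31°;  2α = 22.62°
edge 1: e_1 = (-1.37, +5.04);  n_1 = (+0.9650, +0.2623)
edge 3: e_3 = (-0.14, -2.28);  n_3 = (-0.9981, +0.0613)
∠(n_1, n_3) = 161.28°
δ = |180° − 161.28°| = 18.72°
18.72° ≤ 2α = 22.62°  →  valid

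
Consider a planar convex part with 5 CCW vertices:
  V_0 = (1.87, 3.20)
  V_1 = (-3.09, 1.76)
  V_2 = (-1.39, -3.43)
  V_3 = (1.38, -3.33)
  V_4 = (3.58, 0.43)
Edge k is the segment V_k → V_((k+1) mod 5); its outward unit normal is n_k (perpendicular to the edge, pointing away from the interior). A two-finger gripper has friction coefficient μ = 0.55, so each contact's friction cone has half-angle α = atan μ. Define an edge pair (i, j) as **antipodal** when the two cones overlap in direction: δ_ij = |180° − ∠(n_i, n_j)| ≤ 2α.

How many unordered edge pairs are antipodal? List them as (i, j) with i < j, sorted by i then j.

α = atan 0.55 = 28.81°;  2α = 57.62°
n_0 = (-0.2788, +0.9603)
n_1 = (-0.9503, -0.3113)
n_2 = (+0.0361, -0.9993)
n_3 = (+0.8631, -0.5050)
n_4 = (+0.8509, +0.5253)
  (0,1): δ = 88.05°  ·
  (0,2): δ = 14.12°  ✓
  (0,3): δ = 43.48°  ✓
  (0,4): δ = 105.50°  ·
  (1,2): δ = 106.07°  ·
  (1,3): δ = 48.47°  ✓
  (1,4): δ = 13.55°  ✓
  (2,3): δ = 122.40°  ·
  (2,4): δ = 60.38°  ·
  (3,4): δ = 117.98°  ·
antipodal pairs: 4

count = 4; pairs: (0,2), (0,3), (1,3), (1,4)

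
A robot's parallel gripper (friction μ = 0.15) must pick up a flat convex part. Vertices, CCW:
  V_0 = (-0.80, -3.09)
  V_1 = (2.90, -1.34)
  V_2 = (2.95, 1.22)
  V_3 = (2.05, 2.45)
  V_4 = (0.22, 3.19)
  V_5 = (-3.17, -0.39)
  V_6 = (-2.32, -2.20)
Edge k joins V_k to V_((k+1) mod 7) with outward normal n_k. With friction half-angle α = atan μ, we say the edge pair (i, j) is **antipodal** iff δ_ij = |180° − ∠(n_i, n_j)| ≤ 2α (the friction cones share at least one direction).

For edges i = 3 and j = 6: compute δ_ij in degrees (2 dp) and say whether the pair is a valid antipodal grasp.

δ = 8.33°, valid

α = atan 0.15 = 8.53°;  2α = 17.06°
edge 3: e_3 = (-1.83, +0.74);  n_3 = (+0.3749, +0.9271)
edge 6: e_6 = (+1.52, -0.89);  n_6 = (-0.5053, -0.8630)
∠(n_3, n_6) = 171.67°
δ = |180° − 171.67°| = 8.33°
8.33° ≤ 2α = 17.06°  →  valid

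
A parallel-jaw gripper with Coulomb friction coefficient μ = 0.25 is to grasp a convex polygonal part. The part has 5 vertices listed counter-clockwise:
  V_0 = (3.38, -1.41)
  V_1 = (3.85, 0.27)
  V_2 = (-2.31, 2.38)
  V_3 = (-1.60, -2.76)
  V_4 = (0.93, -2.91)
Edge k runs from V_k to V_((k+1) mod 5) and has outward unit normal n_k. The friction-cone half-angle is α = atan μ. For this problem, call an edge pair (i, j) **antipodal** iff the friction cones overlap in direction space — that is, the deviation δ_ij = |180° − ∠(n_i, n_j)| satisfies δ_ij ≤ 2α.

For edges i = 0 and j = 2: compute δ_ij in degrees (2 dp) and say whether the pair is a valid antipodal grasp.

δ = 23.49°, valid

α = atan 0.25 = 14.04°;  2α = 28.07°
edge 0: e_0 = (+0.47, +1.68);  n_0 = (+0.9630, -0.2694)
edge 2: e_2 = (+0.71, -5.14);  n_2 = (-0.9906, -0.1368)
∠(n_0, n_2) = 156.51°
δ = |180° − 156.51°| = 23.49°
23.49° ≤ 2α = 28.07°  →  valid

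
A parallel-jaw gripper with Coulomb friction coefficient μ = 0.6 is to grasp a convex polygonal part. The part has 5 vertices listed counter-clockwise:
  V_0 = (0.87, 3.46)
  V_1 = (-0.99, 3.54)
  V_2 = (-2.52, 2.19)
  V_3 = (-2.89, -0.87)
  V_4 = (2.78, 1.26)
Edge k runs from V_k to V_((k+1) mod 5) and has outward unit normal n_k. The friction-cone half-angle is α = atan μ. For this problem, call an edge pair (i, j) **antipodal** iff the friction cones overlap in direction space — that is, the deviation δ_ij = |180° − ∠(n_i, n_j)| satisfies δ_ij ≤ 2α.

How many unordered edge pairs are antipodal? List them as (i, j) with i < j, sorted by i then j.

count = 3; pairs: (0,3), (1,3), (2,4)

α = atan 0.6 = 30.96°;  2α = 61.93°
n_0 = (+0.0430, +0.9991)
n_1 = (-0.6616, +0.7498)
n_2 = (-0.9928, +0.1200)
n_3 = (+0.3517, -0.9361)
n_4 = (+0.7551, +0.6556)
  (0,1): δ = 136.11°  ·
  (0,2): δ = 94.43°  ·
  (0,3): δ = 23.05°  ✓
  (0,4): δ = 133.43°  ·
  (1,2): δ = 138.32°  ·
  (1,3): δ = 20.83°  ✓
  (1,4): δ = 89.54°  ·
  (2,3): δ = 62.52°  ·
  (2,4): δ = 47.86°  ✓
  (3,4): δ = 69.63°  ·
antipodal pairs: 3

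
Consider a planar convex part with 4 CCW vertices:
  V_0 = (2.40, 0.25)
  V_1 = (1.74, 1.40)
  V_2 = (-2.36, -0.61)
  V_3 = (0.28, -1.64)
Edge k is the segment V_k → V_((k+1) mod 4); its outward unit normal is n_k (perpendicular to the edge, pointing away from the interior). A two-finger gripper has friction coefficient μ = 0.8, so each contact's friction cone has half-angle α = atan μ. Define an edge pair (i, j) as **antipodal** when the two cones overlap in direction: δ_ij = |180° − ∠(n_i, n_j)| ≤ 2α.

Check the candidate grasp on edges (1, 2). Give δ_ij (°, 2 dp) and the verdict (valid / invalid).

δ = 47.43°, valid

α = atan 0.8 = 38.66°;  2α = 77.32°
edge 1: e_1 = (-4.10, -2.01);  n_1 = (-0.4402, +0.8979)
edge 2: e_2 = (+2.64, -1.03);  n_2 = (-0.3635, -0.9316)
∠(n_1, n_2) = 132.57°
δ = |180° − 132.57°| = 47.43°
47.43° ≤ 2α = 77.32°  →  valid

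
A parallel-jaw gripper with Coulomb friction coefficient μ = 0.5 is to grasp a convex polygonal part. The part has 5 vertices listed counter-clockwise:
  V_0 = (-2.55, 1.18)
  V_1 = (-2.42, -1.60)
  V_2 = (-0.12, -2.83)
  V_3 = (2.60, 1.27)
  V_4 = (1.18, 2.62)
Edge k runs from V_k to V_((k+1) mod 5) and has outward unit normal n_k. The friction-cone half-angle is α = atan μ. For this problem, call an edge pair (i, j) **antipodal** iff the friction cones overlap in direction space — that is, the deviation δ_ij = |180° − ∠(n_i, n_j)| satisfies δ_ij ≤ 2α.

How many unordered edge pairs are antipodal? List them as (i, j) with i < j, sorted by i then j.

α = atan 0.5 = 26.57°;  2α = 53.13°
n_0 = (-0.9989, -0.0467)
n_1 = (-0.4716, -0.8818)
n_2 = (+0.8333, -0.5528)
n_3 = (+0.6890, +0.7247)
n_4 = (-0.3602, +0.9329)
  (0,1): δ = 120.81°  ·
  (0,2): δ = 36.24°  ✓
  (0,3): δ = 43.77°  ✓
  (0,4): δ = 108.43°  ·
  (1,2): δ = 95.42°  ·
  (1,3): δ = 15.42°  ✓
  (1,4): δ = 49.25°  ✓
  (2,3): δ = 99.99°  ·
  (2,4): δ = 35.33°  ✓
  (3,4): δ = 115.34°  ·
antipodal pairs: 5

count = 5; pairs: (0,2), (0,3), (1,3), (1,4), (2,4)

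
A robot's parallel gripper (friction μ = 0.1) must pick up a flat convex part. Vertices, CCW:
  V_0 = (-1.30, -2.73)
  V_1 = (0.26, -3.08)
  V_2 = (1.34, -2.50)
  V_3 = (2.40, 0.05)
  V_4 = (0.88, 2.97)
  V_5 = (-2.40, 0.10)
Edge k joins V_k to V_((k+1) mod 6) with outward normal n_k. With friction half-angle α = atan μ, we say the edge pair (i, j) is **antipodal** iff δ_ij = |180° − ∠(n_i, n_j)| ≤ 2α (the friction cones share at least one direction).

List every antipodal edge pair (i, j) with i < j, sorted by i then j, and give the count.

count = 1; pairs: (3,5)

α = atan 0.1 = 5.71°;  2α = 11.42°
n_0 = (-0.2189, -0.9757)
n_1 = (+0.4731, -0.8810)
n_2 = (+0.9234, -0.3838)
n_3 = (+0.8870, +0.4617)
n_4 = (-0.6585, +0.7526)
n_5 = (-0.9321, -0.3623)
  (0,1): δ = 139.12°  ·
  (0,2): δ = 99.93°  ·
  (0,3): δ = 49.86°  ·
  (0,4): δ = 53.83°  ·
  (0,5): δ = 123.89°  ·
  (1,2): δ = 140.81°  ·
  (1,3): δ = 90.74°  ·
  (1,4): δ = 12.95°  ·
  (1,5): δ = 83.00°  ·
  (2,3): δ = 129.93°  ·
  (2,4): δ = 26.24°  ·
  (2,5): δ = 43.81°  ·
  (3,4): δ = 76.31°  ·
  (3,5): δ = 6.26°  ✓
  (4,5): δ = 109.95°  ·
antipodal pairs: 1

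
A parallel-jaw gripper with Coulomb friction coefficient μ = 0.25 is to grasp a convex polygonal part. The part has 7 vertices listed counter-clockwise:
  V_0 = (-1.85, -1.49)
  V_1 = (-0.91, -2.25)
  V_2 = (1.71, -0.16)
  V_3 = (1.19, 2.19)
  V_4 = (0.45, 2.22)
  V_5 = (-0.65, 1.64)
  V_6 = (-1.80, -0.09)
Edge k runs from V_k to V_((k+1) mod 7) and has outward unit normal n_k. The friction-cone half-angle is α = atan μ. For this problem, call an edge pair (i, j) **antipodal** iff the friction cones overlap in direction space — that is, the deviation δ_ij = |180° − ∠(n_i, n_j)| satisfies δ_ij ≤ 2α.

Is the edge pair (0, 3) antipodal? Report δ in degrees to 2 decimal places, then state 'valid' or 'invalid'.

α = atan 0.25 = 14.04°;  2α = 28.07°
edge 0: e_0 = (+0.94, -0.76);  n_0 = (-0.6287, -0.7776)
edge 3: e_3 = (-0.74, +0.03);  n_3 = (+0.0405, +0.9992)
∠(n_0, n_3) = 143.37°
δ = |180° − 143.37°| = 36.63°
36.63° > 2α = 28.07°  →  invalid

δ = 36.63°, invalid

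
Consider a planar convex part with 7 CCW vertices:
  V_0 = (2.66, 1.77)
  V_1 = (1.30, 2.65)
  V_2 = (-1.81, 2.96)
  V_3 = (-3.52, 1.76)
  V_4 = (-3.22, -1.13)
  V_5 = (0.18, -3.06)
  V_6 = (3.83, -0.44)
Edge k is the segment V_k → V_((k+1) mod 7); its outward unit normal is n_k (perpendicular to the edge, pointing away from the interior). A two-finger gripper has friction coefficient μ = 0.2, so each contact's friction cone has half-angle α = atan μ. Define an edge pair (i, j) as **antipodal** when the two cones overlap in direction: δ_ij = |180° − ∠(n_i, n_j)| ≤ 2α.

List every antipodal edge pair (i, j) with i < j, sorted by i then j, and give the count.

count = 3; pairs: (0,4), (2,5), (3,6)

α = atan 0.2 = 11.31°;  2α = 22.62°
n_0 = (+0.5433, +0.8396)
n_1 = (+0.0992, +0.9951)
n_2 = (-0.5744, +0.8186)
n_3 = (-0.9947, -0.1033)
n_4 = (-0.4937, -0.8697)
n_5 = (+0.5831, -0.8124)
n_6 = (+0.8838, +0.4679)
  (0,1): δ = 152.79°  ·
  (0,2): δ = 112.04°  ·
  (0,3): δ = 51.17°  ·
  (0,4): δ = 3.32°  ✓
  (0,5): δ = 68.58°  ·
  (0,6): δ = 150.80°  ·
  (1,2): δ = 139.25°  ·
  (1,3): δ = 78.38°  ·
  (1,4): δ = 23.89°  ·
  (1,5): δ = 41.36°  ·
  (1,6): δ = 123.59°  ·
  (2,3): δ = 119.13°  ·
  (2,4): δ = 64.64°  ·
  (2,5): δ = 0.61°  ✓
  (2,6): δ = 82.84°  ·
  (3,4): δ = 125.51°  ·
  (3,5): δ = 60.26°  ·
  (3,6): δ = 21.97°  ✓
  (4,5): δ = 114.75°  ·
  (4,6): δ = 32.52°  ·
  (5,6): δ = 97.77°  ·
antipodal pairs: 3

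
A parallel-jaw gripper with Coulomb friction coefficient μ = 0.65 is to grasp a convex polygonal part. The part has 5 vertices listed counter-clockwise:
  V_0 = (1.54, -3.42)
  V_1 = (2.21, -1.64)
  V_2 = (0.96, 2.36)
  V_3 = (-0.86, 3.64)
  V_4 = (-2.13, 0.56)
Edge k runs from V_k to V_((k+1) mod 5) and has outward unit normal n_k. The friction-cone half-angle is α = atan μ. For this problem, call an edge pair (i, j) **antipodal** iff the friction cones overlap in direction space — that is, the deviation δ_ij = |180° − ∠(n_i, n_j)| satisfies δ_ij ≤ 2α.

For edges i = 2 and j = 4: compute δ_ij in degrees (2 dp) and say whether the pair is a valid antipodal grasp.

α = atan 0.65 = 33.02°;  2α = 66.05°
edge 2: e_2 = (-1.82, +1.28);  n_2 = (+0.5753, +0.8180)
edge 4: e_4 = (+3.67, -3.98);  n_4 = (-0.7352, -0.6779)
∠(n_2, n_4) = 167.80°
δ = |180° − 167.80°| = 12.20°
12.20° ≤ 2α = 66.05°  →  valid

δ = 12.20°, valid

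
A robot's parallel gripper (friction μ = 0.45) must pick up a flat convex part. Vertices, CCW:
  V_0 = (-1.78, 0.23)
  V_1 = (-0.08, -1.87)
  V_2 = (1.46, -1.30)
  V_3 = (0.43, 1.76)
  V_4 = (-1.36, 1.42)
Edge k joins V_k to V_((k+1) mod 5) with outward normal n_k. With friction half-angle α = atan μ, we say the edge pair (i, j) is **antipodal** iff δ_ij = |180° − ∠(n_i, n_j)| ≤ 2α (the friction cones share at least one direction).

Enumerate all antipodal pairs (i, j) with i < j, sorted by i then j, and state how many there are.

α = atan 0.45 = 24.23°;  2α = 48.46°
n_0 = (-0.7772, -0.6292)
n_1 = (+0.3471, -0.9378)
n_2 = (+0.9478, +0.3190)
n_3 = (-0.1866, +0.9824)
n_4 = (-0.9430, +0.3328)
  (0,1): δ = 108.68°  ·
  (0,2): δ = 20.39°  ✓
  (0,3): δ = 61.76°  ·
  (0,4): δ = 121.57°  ·
  (1,2): δ = 91.71°  ·
  (1,3): δ = 9.56°  ✓
  (1,4): δ = 50.25°  ·
  (2,3): δ = 97.85°  ·
  (2,4): δ = 38.04°  ✓
  (3,4): δ = 120.19°  ·
antipodal pairs: 3

count = 3; pairs: (0,2), (1,3), (2,4)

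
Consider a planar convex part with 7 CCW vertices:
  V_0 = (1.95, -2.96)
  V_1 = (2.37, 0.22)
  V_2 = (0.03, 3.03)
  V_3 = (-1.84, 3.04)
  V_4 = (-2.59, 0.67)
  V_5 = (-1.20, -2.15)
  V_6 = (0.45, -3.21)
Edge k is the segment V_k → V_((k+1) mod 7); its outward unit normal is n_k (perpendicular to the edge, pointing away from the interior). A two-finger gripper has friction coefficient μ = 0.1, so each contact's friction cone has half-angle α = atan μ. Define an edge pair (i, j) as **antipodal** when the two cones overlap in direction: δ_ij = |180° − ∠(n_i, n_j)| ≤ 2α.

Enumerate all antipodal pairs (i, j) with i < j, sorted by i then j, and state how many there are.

α = atan 0.1 = 5.71°;  2α = 11.42°
n_0 = (+0.9914, -0.1309)
n_1 = (+0.7684, +0.6399)
n_2 = (+0.0053, +1.0000)
n_3 = (-0.9534, +0.3017)
n_4 = (-0.8970, -0.4421)
n_5 = (-0.5405, -0.8413)
n_6 = (+0.1644, -0.9864)
  (0,1): δ = 132.69°  ·
  (0,2): δ = 82.78°  ·
  (0,3): δ = 10.04°  ✓
  (0,4): δ = 33.76°  ·
  (0,5): δ = 64.81°  ·
  (0,6): δ = 106.99°  ·
  (1,2): δ = 130.09°  ·
  (1,3): δ = 57.35°  ·
  (1,4): δ = 13.55°  ·
  (1,5): δ = 17.50°  ·
  (1,6): δ = 59.68°  ·
  (2,3): δ = 107.25°  ·
  (2,4): δ = 63.45°  ·
  (2,5): δ = 32.41°  ·
  (2,6): δ = 9.77°  ✓
  (3,4): δ = 136.20°  ·
  (3,5): δ = 105.16°  ·
  (3,6): δ = 62.98°  ·
  (4,5): δ = 148.96°  ·
  (4,6): δ = 106.78°  ·
  (5,6): δ = 137.82°  ·
antipodal pairs: 2

count = 2; pairs: (0,3), (2,6)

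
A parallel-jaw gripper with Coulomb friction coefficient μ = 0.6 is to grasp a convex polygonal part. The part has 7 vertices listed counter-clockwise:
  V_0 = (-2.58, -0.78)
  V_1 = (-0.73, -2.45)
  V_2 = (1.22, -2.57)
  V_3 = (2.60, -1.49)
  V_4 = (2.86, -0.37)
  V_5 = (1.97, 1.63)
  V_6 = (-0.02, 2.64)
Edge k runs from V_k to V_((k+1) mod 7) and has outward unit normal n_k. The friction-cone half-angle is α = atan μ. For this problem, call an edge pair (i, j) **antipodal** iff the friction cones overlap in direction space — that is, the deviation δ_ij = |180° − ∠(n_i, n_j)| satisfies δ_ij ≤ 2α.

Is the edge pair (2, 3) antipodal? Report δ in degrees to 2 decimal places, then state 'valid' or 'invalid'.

α = atan 0.6 = 30.96°;  2α = 61.93°
edge 2: e_2 = (+1.38, +1.08);  n_2 = (+0.6163, -0.7875)
edge 3: e_3 = (+0.26, +1.12);  n_3 = (+0.9741, -0.2261)
∠(n_2, n_3) = 38.88°
δ = |180° − 38.88°| = 141.12°
141.12° > 2α = 61.93°  →  invalid

δ = 141.12°, invalid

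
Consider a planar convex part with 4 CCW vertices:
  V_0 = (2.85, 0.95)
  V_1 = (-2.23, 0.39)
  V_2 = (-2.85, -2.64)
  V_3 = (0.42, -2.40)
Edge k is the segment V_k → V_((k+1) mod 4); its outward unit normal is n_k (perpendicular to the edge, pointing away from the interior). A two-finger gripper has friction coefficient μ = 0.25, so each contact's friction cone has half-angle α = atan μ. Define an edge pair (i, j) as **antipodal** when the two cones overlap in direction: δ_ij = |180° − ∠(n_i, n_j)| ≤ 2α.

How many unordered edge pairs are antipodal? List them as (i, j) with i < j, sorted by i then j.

α = atan 0.25 = 14.04°;  2α = 28.07°
n_0 = (-0.1096, +0.9940)
n_1 = (-0.9797, +0.2005)
n_2 = (+0.0732, -0.9973)
n_3 = (+0.8095, -0.5872)
  (0,1): δ = 107.85°  ·
  (0,2): δ = 2.09°  ✓
  (0,3): δ = 47.75°  ·
  (1,2): δ = 74.24°  ·
  (1,3): δ = 24.39°  ✓
  (2,3): δ = 130.15°  ·
antipodal pairs: 2

count = 2; pairs: (0,2), (1,3)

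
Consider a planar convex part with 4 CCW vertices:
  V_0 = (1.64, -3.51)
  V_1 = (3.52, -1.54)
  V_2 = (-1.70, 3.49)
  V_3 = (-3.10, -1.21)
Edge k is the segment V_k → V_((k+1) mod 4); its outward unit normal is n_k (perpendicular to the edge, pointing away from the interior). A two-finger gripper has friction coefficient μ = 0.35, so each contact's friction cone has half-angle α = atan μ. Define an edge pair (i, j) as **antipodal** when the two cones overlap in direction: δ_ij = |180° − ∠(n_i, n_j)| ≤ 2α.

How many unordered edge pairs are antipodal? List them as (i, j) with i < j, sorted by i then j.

count = 2; pairs: (0,2), (1,3)

α = atan 0.35 = 19.29°;  2α = 38.58°
n_0 = (+0.7234, -0.6904)
n_1 = (+0.6939, +0.7201)
n_2 = (-0.9584, +0.2855)
n_3 = (-0.4366, -0.8997)
  (0,1): δ = 90.28°  ·
  (0,2): δ = 27.07°  ✓
  (0,3): δ = 107.78°  ·
  (1,2): δ = 62.65°  ·
  (1,3): δ = 18.05°  ✓
  (2,3): δ = 99.30°  ·
antipodal pairs: 2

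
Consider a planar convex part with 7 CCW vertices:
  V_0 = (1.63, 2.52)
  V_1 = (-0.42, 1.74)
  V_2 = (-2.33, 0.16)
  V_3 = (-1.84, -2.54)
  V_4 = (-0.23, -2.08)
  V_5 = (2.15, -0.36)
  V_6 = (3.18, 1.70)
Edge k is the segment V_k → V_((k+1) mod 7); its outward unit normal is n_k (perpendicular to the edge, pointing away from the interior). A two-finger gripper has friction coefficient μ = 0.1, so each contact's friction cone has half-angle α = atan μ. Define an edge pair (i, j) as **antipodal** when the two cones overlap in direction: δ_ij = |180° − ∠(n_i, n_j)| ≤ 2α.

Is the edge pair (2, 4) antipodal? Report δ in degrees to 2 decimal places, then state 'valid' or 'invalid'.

δ = 64.43°, invalid

α = atan 0.1 = 5.71°;  2α = 11.42°
edge 2: e_2 = (+0.49, -2.70);  n_2 = (-0.9839, -0.1786)
edge 4: e_4 = (+2.38, +1.72);  n_4 = (+0.5857, -0.8105)
∠(n_2, n_4) = 115.57°
δ = |180° − 115.57°| = 64.43°
64.43° > 2α = 11.42°  →  invalid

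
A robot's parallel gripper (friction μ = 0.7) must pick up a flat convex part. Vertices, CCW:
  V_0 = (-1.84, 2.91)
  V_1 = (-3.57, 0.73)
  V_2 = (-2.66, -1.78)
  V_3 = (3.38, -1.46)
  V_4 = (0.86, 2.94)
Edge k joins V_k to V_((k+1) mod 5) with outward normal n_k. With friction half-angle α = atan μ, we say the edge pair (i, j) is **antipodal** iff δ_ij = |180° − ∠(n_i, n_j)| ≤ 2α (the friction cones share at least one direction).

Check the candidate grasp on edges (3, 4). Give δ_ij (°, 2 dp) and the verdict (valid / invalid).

α = atan 0.7 = 34.99°;  2α = 69.98°
edge 3: e_3 = (-2.52, +4.40);  n_3 = (+0.8678, +0.4970)
edge 4: e_4 = (-2.70, -0.03);  n_4 = (-0.0111, +0.9999)
∠(n_3, n_4) = 60.84°
δ = |180° − 60.84°| = 119.16°
119.16° > 2α = 69.98°  →  invalid

δ = 119.16°, invalid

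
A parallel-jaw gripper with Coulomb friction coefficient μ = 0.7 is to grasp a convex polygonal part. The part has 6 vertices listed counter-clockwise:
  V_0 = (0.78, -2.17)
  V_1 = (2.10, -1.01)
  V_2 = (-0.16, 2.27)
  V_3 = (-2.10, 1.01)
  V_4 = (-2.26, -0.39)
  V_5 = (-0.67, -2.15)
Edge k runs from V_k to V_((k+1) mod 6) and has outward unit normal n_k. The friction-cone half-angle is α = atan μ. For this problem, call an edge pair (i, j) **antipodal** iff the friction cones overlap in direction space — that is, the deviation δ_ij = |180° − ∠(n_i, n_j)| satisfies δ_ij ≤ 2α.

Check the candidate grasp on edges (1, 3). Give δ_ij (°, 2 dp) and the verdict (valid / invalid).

δ = 41.09°, valid

α = atan 0.7 = 34.99°;  2α = 69.98°
edge 1: e_1 = (-2.26, +3.28);  n_1 = (+0.8235, +0.5674)
edge 3: e_3 = (-0.16, -1.40);  n_3 = (-0.9935, +0.1135)
∠(n_1, n_3) = 138.91°
δ = |180° − 138.91°| = 41.09°
41.09° ≤ 2α = 69.98°  →  valid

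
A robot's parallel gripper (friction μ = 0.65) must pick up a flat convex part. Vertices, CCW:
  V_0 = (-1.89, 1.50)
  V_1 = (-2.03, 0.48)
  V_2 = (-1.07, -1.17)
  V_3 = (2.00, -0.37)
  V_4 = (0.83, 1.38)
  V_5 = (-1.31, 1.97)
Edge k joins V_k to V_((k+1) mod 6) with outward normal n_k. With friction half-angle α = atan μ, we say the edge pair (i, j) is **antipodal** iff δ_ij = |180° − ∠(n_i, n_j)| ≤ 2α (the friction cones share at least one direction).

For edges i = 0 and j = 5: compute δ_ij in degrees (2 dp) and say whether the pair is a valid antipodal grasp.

α = atan 0.65 = 33.02°;  2α = 66.05°
edge 0: e_0 = (-0.14, -1.02);  n_0 = (-0.9907, +0.1360)
edge 5: e_5 = (-0.58, -0.47);  n_5 = (-0.6296, +0.7769)
∠(n_0, n_5) = 43.17°
δ = |180° − 43.17°| = 136.83°
136.83° > 2α = 66.05°  →  invalid

δ = 136.83°, invalid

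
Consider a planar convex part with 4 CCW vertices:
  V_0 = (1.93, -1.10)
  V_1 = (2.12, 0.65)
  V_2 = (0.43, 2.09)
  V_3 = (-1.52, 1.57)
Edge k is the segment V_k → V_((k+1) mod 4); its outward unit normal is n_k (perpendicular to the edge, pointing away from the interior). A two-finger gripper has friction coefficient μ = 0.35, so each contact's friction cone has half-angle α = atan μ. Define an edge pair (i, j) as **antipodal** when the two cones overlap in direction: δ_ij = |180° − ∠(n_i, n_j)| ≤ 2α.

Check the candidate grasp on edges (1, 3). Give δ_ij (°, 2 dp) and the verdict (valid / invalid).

α = atan 0.35 = 19.29°;  2α = 38.58°
edge 1: e_1 = (-1.69, +1.44);  n_1 = (+0.6486, +0.7612)
edge 3: e_3 = (+3.45, -2.67);  n_3 = (-0.6120, -0.7908)
∠(n_1, n_3) = 177.30°
δ = |180° − 177.30°| = 2.70°
2.70° ≤ 2α = 38.58°  →  valid

δ = 2.70°, valid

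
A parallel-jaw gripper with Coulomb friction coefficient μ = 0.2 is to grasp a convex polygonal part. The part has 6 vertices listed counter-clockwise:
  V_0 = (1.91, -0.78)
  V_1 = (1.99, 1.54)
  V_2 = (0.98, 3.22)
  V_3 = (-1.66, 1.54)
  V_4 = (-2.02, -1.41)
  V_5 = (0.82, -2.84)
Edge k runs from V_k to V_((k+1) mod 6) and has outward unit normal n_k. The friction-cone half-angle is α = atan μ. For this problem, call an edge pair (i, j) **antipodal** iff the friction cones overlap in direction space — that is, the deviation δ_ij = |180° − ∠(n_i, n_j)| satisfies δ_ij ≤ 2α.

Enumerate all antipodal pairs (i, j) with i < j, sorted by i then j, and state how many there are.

α = atan 0.2 = 11.31°;  2α = 22.62°
n_0 = (+0.9994, -0.0345)
n_1 = (+0.8570, +0.5152)
n_2 = (-0.5369, +0.8437)
n_3 = (-0.9926, +0.1211)
n_4 = (-0.4497, -0.8932)
n_5 = (+0.8839, -0.4677)
  (0,1): δ = 147.01°  ·
  (0,2): δ = 55.55°  ·
  (0,3): δ = 4.98°  ✓
  (0,4): δ = 65.25°  ·
  (0,5): δ = 154.09°  ·
  (1,2): δ = 88.54°  ·
  (1,3): δ = 37.97°  ·
  (1,4): δ = 32.26°  ·
  (1,5): δ = 121.10°  ·
  (2,3): δ = 129.43°  ·
  (2,4): δ = 59.20°  ·
  (2,5): δ = 29.64°  ·
  (3,4): δ = 109.77°  ·
  (3,5): δ = 20.93°  ✓
  (4,5): δ = 91.16°  ·
antipodal pairs: 2

count = 2; pairs: (0,3), (3,5)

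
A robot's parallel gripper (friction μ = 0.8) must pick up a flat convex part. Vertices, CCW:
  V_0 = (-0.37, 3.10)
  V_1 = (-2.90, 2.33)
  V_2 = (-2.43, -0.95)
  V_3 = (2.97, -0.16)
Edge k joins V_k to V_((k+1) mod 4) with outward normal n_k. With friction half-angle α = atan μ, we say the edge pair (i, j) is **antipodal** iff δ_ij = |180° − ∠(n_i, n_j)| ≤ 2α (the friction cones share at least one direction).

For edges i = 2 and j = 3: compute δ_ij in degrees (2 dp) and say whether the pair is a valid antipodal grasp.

α = atan 0.8 = 38.66°;  2α = 77.32°
edge 2: e_2 = (+5.40, +0.79);  n_2 = (+0.1448, -0.9895)
edge 3: e_3 = (-3.34, +3.26);  n_3 = (+0.6985, +0.7156)
∠(n_2, n_3) = 127.37°
δ = |180° − 127.37°| = 52.63°
52.63° ≤ 2α = 77.32°  →  valid

δ = 52.63°, valid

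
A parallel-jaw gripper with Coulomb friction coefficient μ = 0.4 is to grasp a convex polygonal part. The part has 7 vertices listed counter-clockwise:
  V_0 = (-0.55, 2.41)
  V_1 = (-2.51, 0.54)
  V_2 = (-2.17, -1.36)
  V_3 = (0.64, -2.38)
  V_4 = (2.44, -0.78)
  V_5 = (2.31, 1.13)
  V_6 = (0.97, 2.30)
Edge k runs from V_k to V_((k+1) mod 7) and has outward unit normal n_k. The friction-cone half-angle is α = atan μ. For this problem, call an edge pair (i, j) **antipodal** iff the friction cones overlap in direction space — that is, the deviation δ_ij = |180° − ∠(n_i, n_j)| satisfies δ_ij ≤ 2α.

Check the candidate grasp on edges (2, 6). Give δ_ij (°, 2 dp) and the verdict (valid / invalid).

δ = 15.81°, valid

α = atan 0.4 = 21.80°;  2α = 43.60°
edge 2: e_2 = (+2.81, -1.02);  n_2 = (-0.3412, -0.9400)
edge 6: e_6 = (-1.52, +0.11);  n_6 = (+0.0722, +0.9974)
∠(n_2, n_6) = 164.19°
δ = |180° − 164.19°| = 15.81°
15.81° ≤ 2α = 43.60°  →  valid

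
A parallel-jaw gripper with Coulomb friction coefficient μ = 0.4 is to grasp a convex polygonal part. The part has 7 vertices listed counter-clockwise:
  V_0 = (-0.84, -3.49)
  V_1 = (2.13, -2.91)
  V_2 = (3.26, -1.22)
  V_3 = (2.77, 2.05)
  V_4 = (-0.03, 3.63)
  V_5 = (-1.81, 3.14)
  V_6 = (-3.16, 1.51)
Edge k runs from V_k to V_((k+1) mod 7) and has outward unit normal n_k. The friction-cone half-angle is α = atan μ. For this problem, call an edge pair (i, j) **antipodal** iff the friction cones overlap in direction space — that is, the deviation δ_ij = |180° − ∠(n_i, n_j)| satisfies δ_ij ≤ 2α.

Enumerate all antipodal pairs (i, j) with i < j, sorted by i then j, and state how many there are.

count = 7; pairs: (0,3), (0,4), (0,5), (1,4), (1,5), (2,6), (3,6)

α = atan 0.4 = 21.80°;  2α = 43.60°
n_0 = (+0.1917, -0.9815)
n_1 = (+0.8313, -0.5558)
n_2 = (+0.9890, +0.1482)
n_3 = (+0.4914, +0.8709)
n_4 = (-0.2654, +0.9641)
n_5 = (-0.7702, +0.6379)
n_6 = (-0.9071, -0.4209)
  (0,1): δ = 134.82°  ·
  (0,2): δ = 92.53°  ·
  (0,3): δ = 40.49°  ✓
  (0,4): δ = 4.34°  ✓
  (0,5): δ = 39.32°  ✓
  (0,6): δ = 103.84°  ·
  (1,2): δ = 137.71°  ·
  (1,3): δ = 85.67°  ·
  (1,4): δ = 40.84°  ✓
  (1,5): δ = 5.86°  ✓
  (1,6): δ = 58.66°  ·
  (2,3): δ = 127.96°  ·
  (2,4): δ = 83.13°  ·
  (2,5): δ = 48.15°  ·
  (2,6): δ = 16.37°  ✓
  (3,4): δ = 135.17°  ·
  (3,5): δ = 100.20°  ·
  (3,6): δ = 35.67°  ✓
  (4,5): δ = 145.02°  ·
  (4,6): δ = 80.50°  ·
  (5,6): δ = 115.48°  ·
antipodal pairs: 7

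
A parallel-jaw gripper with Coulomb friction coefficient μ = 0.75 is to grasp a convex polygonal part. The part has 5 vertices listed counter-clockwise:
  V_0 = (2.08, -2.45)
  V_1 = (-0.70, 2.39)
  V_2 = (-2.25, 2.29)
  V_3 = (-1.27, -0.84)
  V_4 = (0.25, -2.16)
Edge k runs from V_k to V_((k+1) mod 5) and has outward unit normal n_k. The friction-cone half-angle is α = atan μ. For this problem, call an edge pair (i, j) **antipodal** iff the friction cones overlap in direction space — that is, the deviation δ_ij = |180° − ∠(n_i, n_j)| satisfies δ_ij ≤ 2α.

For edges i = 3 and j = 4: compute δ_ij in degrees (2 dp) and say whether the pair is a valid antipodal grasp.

δ = 148.03°, invalid

α = atan 0.75 = 36.87°;  2α = 73.74°
edge 3: e_3 = (+1.52, -1.32);  n_3 = (-0.6557, -0.7550)
edge 4: e_4 = (+1.83, -0.29);  n_4 = (-0.1565, -0.9877)
∠(n_3, n_4) = 31.97°
δ = |180° − 31.97°| = 148.03°
148.03° > 2α = 73.74°  →  invalid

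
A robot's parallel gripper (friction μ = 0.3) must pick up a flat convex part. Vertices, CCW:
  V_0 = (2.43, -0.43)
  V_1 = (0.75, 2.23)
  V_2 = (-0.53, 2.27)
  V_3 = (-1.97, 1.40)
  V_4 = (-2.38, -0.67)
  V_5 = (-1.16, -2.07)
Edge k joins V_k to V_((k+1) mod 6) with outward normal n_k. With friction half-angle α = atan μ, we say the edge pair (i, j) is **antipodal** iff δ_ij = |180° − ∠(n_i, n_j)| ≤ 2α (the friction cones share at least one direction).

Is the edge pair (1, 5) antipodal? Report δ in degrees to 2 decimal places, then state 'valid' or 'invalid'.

α = atan 0.3 = 16.70°;  2α = 33.40°
edge 1: e_1 = (-1.28, +0.04);  n_1 = (+0.0312, +0.9995)
edge 5: e_5 = (+3.59, +1.64);  n_5 = (+0.4155, -0.9096)
∠(n_1, n_5) = 153.66°
δ = |180° − 153.66°| = 26.34°
26.34° ≤ 2α = 33.40°  →  valid

δ = 26.34°, valid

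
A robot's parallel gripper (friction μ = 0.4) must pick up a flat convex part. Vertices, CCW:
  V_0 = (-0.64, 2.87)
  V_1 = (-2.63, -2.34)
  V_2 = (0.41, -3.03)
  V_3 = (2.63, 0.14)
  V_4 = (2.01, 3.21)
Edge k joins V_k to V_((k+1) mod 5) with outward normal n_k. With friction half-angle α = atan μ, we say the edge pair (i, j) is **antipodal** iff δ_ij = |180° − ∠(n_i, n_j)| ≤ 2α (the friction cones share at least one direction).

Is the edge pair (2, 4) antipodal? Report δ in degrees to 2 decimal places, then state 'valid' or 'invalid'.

α = atan 0.4 = 21.80°;  2α = 43.60°
edge 2: e_2 = (+2.22, +3.17);  n_2 = (+0.8191, -0.5736)
edge 4: e_4 = (-2.65, -0.34);  n_4 = (-0.1273, +0.9919)
∠(n_2, n_4) = 132.32°
δ = |180° − 132.32°| = 47.68°
47.68° > 2α = 43.60°  →  invalid

δ = 47.68°, invalid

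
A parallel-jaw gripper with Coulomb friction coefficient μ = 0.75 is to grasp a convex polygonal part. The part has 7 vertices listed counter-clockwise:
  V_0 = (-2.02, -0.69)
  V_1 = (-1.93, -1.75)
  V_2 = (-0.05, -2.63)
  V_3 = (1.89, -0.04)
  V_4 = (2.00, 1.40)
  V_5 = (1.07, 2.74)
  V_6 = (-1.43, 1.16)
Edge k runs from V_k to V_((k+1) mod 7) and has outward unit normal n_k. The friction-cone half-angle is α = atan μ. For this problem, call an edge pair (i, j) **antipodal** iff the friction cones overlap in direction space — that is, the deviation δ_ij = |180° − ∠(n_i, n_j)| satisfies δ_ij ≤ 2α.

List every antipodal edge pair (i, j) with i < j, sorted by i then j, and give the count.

α = atan 0.75 = 36.87°;  2α = 73.74°
n_0 = (-0.9964, -0.0846)
n_1 = (-0.4239, -0.9057)
n_2 = (+0.8004, -0.5995)
n_3 = (+0.9971, -0.0762)
n_4 = (+0.8215, +0.5702)
n_5 = (-0.5342, +0.8453)
n_6 = (-0.9527, +0.3038)
  (0,1): δ = 119.94°  ·
  (0,2): δ = 41.69°  ✓
  (0,3): δ = 9.22°  ✓
  (0,4): δ = 29.91°  ✓
  (0,5): δ = 117.44°  ·
  (0,6): δ = 157.46°  ·
  (1,2): δ = 101.75°  ·
  (1,3): δ = 69.28°  ✓
  (1,4): δ = 30.15°  ✓
  (1,5): δ = 57.38°  ✓
  (1,6): δ = 97.40°  ·
  (2,3): δ = 147.53°  ·
  (2,4): δ = 108.40°  ·
  (2,5): δ = 20.87°  ✓
  (2,6): δ = 19.15°  ✓
  (3,4): δ = 140.87°  ·
  (3,5): δ = 53.34°  ✓
  (3,6): δ = 13.32°  ✓
  (4,5): δ = 92.47°  ·
  (4,6): δ = 52.45°  ✓
  (5,6): δ = 139.98°  ·
antipodal pairs: 11

count = 11; pairs: (0,2), (0,3), (0,4), (1,3), (1,4), (1,5), (2,5), (2,6), (3,5), (3,6), (4,6)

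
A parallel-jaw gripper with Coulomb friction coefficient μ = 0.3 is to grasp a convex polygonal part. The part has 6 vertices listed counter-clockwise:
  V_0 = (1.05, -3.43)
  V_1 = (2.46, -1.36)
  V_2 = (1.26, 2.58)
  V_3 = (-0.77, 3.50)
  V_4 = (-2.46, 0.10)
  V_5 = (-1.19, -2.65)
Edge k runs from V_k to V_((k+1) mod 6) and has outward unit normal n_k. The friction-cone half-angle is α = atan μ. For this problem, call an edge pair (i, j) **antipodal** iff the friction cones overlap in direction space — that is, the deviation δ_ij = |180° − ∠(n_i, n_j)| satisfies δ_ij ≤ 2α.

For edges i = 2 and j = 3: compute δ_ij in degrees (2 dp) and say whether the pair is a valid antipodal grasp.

α = atan 0.3 = 16.70°;  2α = 33.40°
edge 2: e_2 = (-2.03, +0.92);  n_2 = (+0.4128, +0.9108)
edge 3: e_3 = (-1.69, -3.40);  n_3 = (-0.8955, +0.4451)
∠(n_2, n_3) = 87.95°
δ = |180° − 87.95°| = 92.05°
92.05° > 2α = 33.40°  →  invalid

δ = 92.05°, invalid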